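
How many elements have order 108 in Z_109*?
Number of primitive roots mod 109 = φ(108) = 36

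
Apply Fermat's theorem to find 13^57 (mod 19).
By Fermat: 13^{18} ≡ 1 (mod 19). 57 = 3×18 + 3. So 13^{57} ≡ 13^{3} ≡ 12 (mod 19)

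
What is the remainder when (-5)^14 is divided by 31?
Using repeated squaring. (-5) ≡ 26 (mod 31). 14 = 8 + 4 + 2 (binary 1110). Repeated squaring mod 31: 26^1 ≡ 26; 26^2 ≡ 26² = 676 ≡ 25; 26^4 ≡ 25² = 625 ≡ 5; 26^8 ≡ 5² = 25 ≡ 25. Multiply: (-5)^14 ≡ 26^8 × 26^4 × 26^2 ≡ 25 × 5 × 25 (mod 31): 25 × 5 = 125 ≡ 1; 1 × 25 = 25 ≡ 25. So (-5)^14 ≡ 25 (mod 31).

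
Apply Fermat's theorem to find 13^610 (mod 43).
By Fermat: 13^{42} ≡ 1 (mod 43). 610 ≡ 22 (mod 42). So 13^{610} ≡ 13^{22} ≡ 13 (mod 43)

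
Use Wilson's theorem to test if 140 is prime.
(139)! mod 140 = 0. Since 0 ≢ -1 (mod 140), 140 is not prime.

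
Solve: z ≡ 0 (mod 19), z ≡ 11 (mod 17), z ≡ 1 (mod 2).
M = 19 × 17 × 2 = 646. M₁ = 34, y₁ ≡ 14 (mod 19). M₂ = 38, y₂ ≡ 13 (mod 17). M₃ = 323, y₃ ≡ 1 (mod 2). z = 0×34×14 + 11×38×13 + 1×323×1 ≡ 589 (mod 646)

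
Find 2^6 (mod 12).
6 = 4 + 2 (binary 110). Repeated squaring mod 12: 2^1 ≡ 2; 2^2 ≡ 2² = 4 ≡ 4; 2^4 ≡ 4² = 16 ≡ 4. Multiply: 2^6 = 2^4 × 2^2 ≡ 4 × 4 (mod 12): 4 × 4 = 16 ≡ 4. So 2^6 ≡ 4 (mod 12).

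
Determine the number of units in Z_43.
42

Prime factorization: 43 = 43
Using the formula φ(n) = n × Π(1 - 1/p) for each prime factor p:
φ(43) = 43 × (1 - 1/43)
φ(43) = 42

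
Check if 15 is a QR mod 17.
By Euler's criterion: 15^{8} ≡ 1 (mod 17). Since this equals 1, 15 is a QR.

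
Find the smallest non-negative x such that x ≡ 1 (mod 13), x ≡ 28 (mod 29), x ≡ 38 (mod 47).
13339

Using the Chinese Remainder Theorem:
M = product of moduli = 17719
For equation 1: M_1 = 1363, 1363 ≡ 11 (mod 13), inverse of 1363 mod 13 is 6 (check: 11 × 6 = 66 ≡ 1 (mod 13))
For equation 2: M_2 = 611, 611 ≡ 2 (mod 29), inverse of 611 mod 29 is 15 (check: 2 × 15 = 30 ≡ 1 (mod 29))
For equation 3: M_3 = 377, 377 ≡ 1 (mod 47), inverse of 377 mod 47 is 1 (check: 1 × 1 = 1 ≡ 1 (mod 47))
Combine: x ≡ Σ r_i×M_i×(M_i⁻¹ mod m_i) = 1×1363×6 + 28×611×15 + 38×377×1 = 8178 + 256620 + 14326 = 279124
279124 mod 17719 = 13339
x ≡ 13339 (mod 17719)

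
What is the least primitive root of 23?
5

A primitive root g modulo p has order p-1 = 22
Prime divisors of 22: [2, 11]
g is a primitive root iff g^(22/q) ≢ 1 (mod 23) for each prime divisor q
Testing small values:
  g = 2: 2^11 ≡ 1, 2^2 ≡ 4 (mod 23) → 2^11 ≡ 1, not primitive root
  g = 3: 3^11 ≡ 1, 3^2 ≡ 9 (mod 23) → 3^11 ≡ 1, not primitive root
  g = 4: 4^11 ≡ 1, 4^2 ≡ 16 (mod 23) → 4^11 ≡ 1, not primitive root
  g = 5: 5^11 ≡ 22, 5^2 ≡ 2 (mod 23) → none is 1, primitive root!
The smallest primitive root is 5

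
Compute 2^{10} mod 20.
4

Using successive squaring:
Binary expansion of 10: 1010
Powers of 2 mod 20 (each is the square of the previous):
  2^1 ≡ 2 (mod 20)
  2^2 ≡ 2² = 4 ≡ 4 (mod 20)
  2^4 ≡ 4² = 16 ≡ 16 (mod 20)
  2^8 ≡ 16² = 256 ≡ 16 (mod 20)
10 = 8 + 2, so 2^10 = 2^8 × 2^2 ≡ 16 × 4 (mod 20)
Multiplying step by step:
  16 × 4 = 64 ≡ 4 (mod 20)
Result: 2^10 ≡ 4 (mod 20)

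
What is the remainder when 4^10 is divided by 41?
10 = 8 + 2 (binary 1010). Repeated squaring mod 41: 4^1 ≡ 4; 4^2 ≡ 4² = 16 ≡ 16; 4^4 ≡ 16² = 256 ≡ 10; 4^8 ≡ 10² = 100 ≡ 18. Multiply: 4^10 = 4^8 × 4^2 ≡ 18 × 16 (mod 41): 18 × 16 = 288 ≡ 1. So 4^10 ≡ 1 (mod 41).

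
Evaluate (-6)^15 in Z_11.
Using Fermat: (-6)^{10} ≡ 1 (mod 11). 15 ≡ 5 (mod 10). So (-6)^{15} ≡ (-6)^{5} ≡ 1 (mod 11)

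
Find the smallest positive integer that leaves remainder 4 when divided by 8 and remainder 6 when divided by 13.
M = 8 × 13 = 104. M₁ = 13, y₁ ≡ 5 (mod 8). M₂ = 8, y₂ ≡ 5 (mod 13). y = 4×13×5 + 6×8×5 ≡ 84 (mod 104). The smallest positive such number is 84.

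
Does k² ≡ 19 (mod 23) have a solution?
By Euler's criterion: 19^{11} ≡ 22 (mod 23). Since this equals -1 (≡ 22), 19 is not a QR.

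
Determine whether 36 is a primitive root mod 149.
p - 1 = 148 has prime divisors 2, 37. Check 36^(148/q) mod 149 for each: 36^(148/2) = 36^74 ≡ 1, 36^(148/37) = 36^4 ≡ 88 (mod 149). Since 36^74 ≡ 1 (mod 149), the order of 36 divides 74 (in fact the order is 37) ≠ 148, so it is not a primitive root.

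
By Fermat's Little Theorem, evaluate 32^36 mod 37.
By Fermat's Little Theorem, 32^{36} ≡ 1 (mod 37) since 37 is prime and gcd(32, 37) = 1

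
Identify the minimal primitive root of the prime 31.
p - 1 = 30 has prime divisors 2, 3, 5. h is a primitive root mod 31 iff h^(30/q) ≢ 1 (mod 31) for each such q.
h = 2: 2^15 ≡ 1, 2^10 ≡ 1, 2^6 ≡ 2 (mod 31); 2^15 ≡ 1, so not a primitive root.
h = 3: 3^15 ≡ 30, 3^10 ≡ 25, 3^6 ≡ 16 (mod 31); none is 1, so 3 has order 30 and is a primitive root.
The smallest primitive root mod 31 is g = 3.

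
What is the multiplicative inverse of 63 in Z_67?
50

Using Extended Euclidean Algorithm:
gcd(63, 67) = 1
Bezout coefficients: 63 × -17 + 67 × 16 = 1
So 63 × -17 ≡ 1 (mod 67)
The inverse is -17 mod 67 = 50
Verification: 63 × 50 = 3150 = 47 × 67 + 1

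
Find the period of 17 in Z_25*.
Powers of 17 mod 25: 17^1≡17, 17^2≡14, 17^3≡13, 17^4≡21, 17^5≡7, 17^6≡19, 17^7≡23, 17^8≡16, 17^9≡22, 17^10≡24, 17^11≡8, 17^12≡11, 17^13≡12, 17^14≡4, 17^15≡18, 17^16≡6, 17^17≡2, 17^18≡9, 17^19≡3, 17^20≡1. Order = 20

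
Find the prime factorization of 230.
2 × 5 × 23

Divide by primes starting from smallest:
230 ÷ 2 = 115
115 ÷ 5 = 23
23 ÷ 23 = 1

230 = 2 × 5 × 23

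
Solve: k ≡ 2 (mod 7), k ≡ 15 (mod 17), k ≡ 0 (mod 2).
M = 7 × 17 × 2 = 238. M₁ = 34, y₁ ≡ 6 (mod 7). M₂ = 14, y₂ ≡ 11 (mod 17). M₃ = 119, y₃ ≡ 1 (mod 2). k = 2×34×6 + 15×14×11 + 0×119×1 ≡ 100 (mod 238)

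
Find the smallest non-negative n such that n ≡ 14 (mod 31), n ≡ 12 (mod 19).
107

Using the Chinese Remainder Theorem:
M = product of moduli = 589
For equation 1: M_1 = 19, 19 ≡ 19 (mod 31), inverse of 19 mod 31 is 18 (check: 19 × 18 = 342 ≡ 1 (mod 31))
For equation 2: M_2 = 31, 31 ≡ 12 (mod 19), inverse of 31 mod 19 is 8 (check: 12 × 8 = 96 ≡ 1 (mod 19))
Combine: n ≡ Σ r_i×M_i×(M_i⁻¹ mod m_i) = 14×19×18 + 12×31×8 = 4788 + 2976 = 7764
7764 mod 589 = 107
n ≡ 107 (mod 589)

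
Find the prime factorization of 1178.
2 × 19 × 31

Divide by primes starting from smallest:
1178 ÷ 2 = 589
589 ÷ 19 = 31
31 ÷ 31 = 1

1178 = 2 × 19 × 31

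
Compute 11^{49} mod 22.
11

Using successive squaring:
Binary expansion of 49: 110001
Powers of 11 mod 22 (each is the square of the previous):
  11^1 ≡ 11 (mod 22)
  11^2 ≡ 11² = 121 ≡ 11 (mod 22)
  11^4 ≡ 11² = 121 ≡ 11 (mod 22)
  11^8 ≡ 11² = 121 ≡ 11 (mod 22)
  11^16 ≡ 11² = 121 ≡ 11 (mod 22)
  11^32 ≡ 11² = 121 ≡ 11 (mod 22)
49 = 32 + 16 + 1, so 11^49 = 11^32 × 11^16 × 11^1 ≡ 11 × 11 × 11 (mod 22)
Multiplying step by step:
  11 × 11 = 121 ≡ 11 (mod 22)
  11 × 11 = 121 ≡ 11 (mod 22)
Result: 11^49 ≡ 11 (mod 22)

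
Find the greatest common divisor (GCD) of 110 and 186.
2

Using the Euclidean algorithm:
110 = 0 × 186 + 110
186 = 1 × 110 + 76
110 = 1 × 76 + 34
76 = 2 × 34 + 8
34 = 4 × 8 + 2
8 = 4 × 2 + 0

GCD(110, 186) = 2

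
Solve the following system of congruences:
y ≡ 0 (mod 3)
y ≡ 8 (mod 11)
30

Using the Chinese Remainder Theorem:
M = product of moduli = 33
For equation 1: M_1 = 11, 11 ≡ 2 (mod 3), inverse of 11 mod 3 is 2 (check: 2 × 2 = 4 ≡ 1 (mod 3))
For equation 2: M_2 = 3, 3 ≡ 3 (mod 11), inverse of 3 mod 11 is 4 (check: 3 × 4 = 12 ≡ 1 (mod 11))
Combine: y ≡ Σ r_i×M_i×(M_i⁻¹ mod m_i) = 0×11×2 + 8×3×4 = 0 + 96 = 96
96 mod 33 = 30
y ≡ 30 (mod 33)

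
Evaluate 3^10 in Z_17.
10 = 8 + 2 (binary 1010). Repeated squaring mod 17: 3^1 ≡ 3; 3^2 ≡ 3² = 9 ≡ 9; 3^4 ≡ 9² = 81 ≡ 13; 3^8 ≡ 13² = 169 ≡ 16. Multiply: 3^10 = 3^8 × 3^2 ≡ 16 × 9 (mod 17): 16 × 9 = 144 ≡ 8. So 3^10 ≡ 8 (mod 17).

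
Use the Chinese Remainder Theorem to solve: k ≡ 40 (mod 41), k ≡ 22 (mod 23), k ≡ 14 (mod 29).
942

Using the Chinese Remainder Theorem:
M = product of moduli = 27347
For equation 1: M_1 = 667, 667 ≡ 11 (mod 41), inverse of 667 mod 41 is 15 (check: 11 × 15 = 165 ≡ 1 (mod 41))
For equation 2: M_2 = 1189, 1189 ≡ 16 (mod 23), inverse of 1189 mod 23 is 13 (check: 16 × 13 = 208 ≡ 1 (mod 23))
For equation 3: M_3 = 943, 943 ≡ 15 (mod 29), inverse of 943 mod 29 is 2 (check: 15 × 2 = 30 ≡ 1 (mod 29))
Combine: k ≡ Σ r_i×M_i×(M_i⁻¹ mod m_i) = 40×667×15 + 22×1189×13 + 14×943×2 = 400200 + 340054 + 26404 = 766658
766658 mod 27347 = 942
k ≡ 942 (mod 27347)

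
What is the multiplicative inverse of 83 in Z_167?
83^(-1) ≡ 165 (mod 167). Verification: 83 × 165 = 13695 ≡ 1 (mod 167)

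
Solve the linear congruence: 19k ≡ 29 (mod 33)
5

Since gcd(19, 33) = 1 divides 29, a solution exists.
Multiply both sides by the inverse of 19 mod 33:
  19^(-1) mod 33 = 7
  x ≡ 7 × 29 ≡ 203 ≡ 5 (mod 33)
Verification: 19 × 5 = 95 = 2 × 33 + 29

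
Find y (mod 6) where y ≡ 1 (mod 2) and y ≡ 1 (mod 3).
M = 2 × 3 = 6. M₁ = 3, y₁ ≡ 1 (mod 2). M₂ = 2, y₂ ≡ 2 (mod 3). y = 1×3×1 + 1×2×2 ≡ 1 (mod 6)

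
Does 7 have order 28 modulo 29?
p - 1 = 28 has prime divisors 2, 7. Check 7^(28/q) mod 29 for each: 7^(28/2) = 7^14 ≡ 1, 7^(28/7) = 7^4 ≡ 23 (mod 29). Since 7^14 ≡ 1 (mod 29), the order of 7 divides 14 (in fact the order is 7) ≠ 28, so it is not a primitive root.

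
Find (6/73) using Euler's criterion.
(6/73) = 6^{36} mod 73 = 1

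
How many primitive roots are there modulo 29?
Number of primitive roots mod 29 = φ(28) = 12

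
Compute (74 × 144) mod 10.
6

(74 × 144) = 10656
10656 mod 10 = 6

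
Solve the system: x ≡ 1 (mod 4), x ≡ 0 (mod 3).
M = 4 × 3 = 12. M₁ = 3, y₁ ≡ 3 (mod 4). M₂ = 4, y₂ ≡ 1 (mod 3). x = 1×3×3 + 0×4×1 ≡ 9 (mod 12)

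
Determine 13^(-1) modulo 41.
13^(-1) ≡ 19 (mod 41). Verification: 13 × 19 = 247 ≡ 1 (mod 41)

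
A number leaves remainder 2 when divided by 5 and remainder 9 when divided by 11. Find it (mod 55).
M = 5 × 11 = 55. M₁ = 11, y₁ ≡ 1 (mod 5). M₂ = 5, y₂ ≡ 9 (mod 11). m = 2×11×1 + 9×5×9 ≡ 42 (mod 55)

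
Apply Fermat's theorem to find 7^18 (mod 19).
By Fermat's Little Theorem, 7^{18} ≡ 1 (mod 19) since 19 is prime and gcd(7, 19) = 1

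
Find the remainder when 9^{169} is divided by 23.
By Fermat: 9^{22} ≡ 1 (mod 23). 169 = 7×22 + 15. So 9^{169} ≡ 9^{15} ≡ 6 (mod 23)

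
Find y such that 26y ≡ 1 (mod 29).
26^(-1) ≡ 19 (mod 29). Verification: 26 × 19 = 494 ≡ 1 (mod 29)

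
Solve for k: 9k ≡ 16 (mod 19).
6

Since gcd(9, 19) = 1 divides 16, a solution exists.
Multiply both sides by the inverse of 9 mod 19:
  9^(-1) mod 19 = 17
  x ≡ 17 × 16 ≡ 272 ≡ 6 (mod 19)
Verification: 9 × 6 = 54 = 2 × 19 + 16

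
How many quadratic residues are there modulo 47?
For prime 47, there are (p-1)/2 = (47-1)/2 = 23 quadratic residues (excluding 0).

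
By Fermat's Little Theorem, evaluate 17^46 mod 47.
By Fermat's Little Theorem, 17^{46} ≡ 1 (mod 47) since 47 is prime and gcd(17, 47) = 1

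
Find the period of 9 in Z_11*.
Powers of 9 mod 11: 9^1≡9, 9^2≡4, 9^3≡3, 9^4≡5, 9^5≡1. Order = 5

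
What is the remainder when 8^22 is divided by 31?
Using repeated squaring. 22 = 16 + 4 + 2 (binary 10110). Repeated squaring mod 31: 8^1 ≡ 8; 8^2 ≡ 8² = 64 ≡ 2; 8^4 ≡ 2² = 4 ≡ 4; 8^8 ≡ 4² = 16 ≡ 16; 8^16 ≡ 16² = 256 ≡ 8. Multiply: 8^22 = 8^16 × 8^4 × 8^2 ≡ 8 × 4 × 2 (mod 31): 8 × 4 = 32 ≡ 1; 1 × 2 = 2 ≡ 2. So 8^22 ≡ 2 (mod 31).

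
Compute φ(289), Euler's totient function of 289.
272

Prime factorization: 289 = 17^2
Using the formula φ(n) = n × Π(1 - 1/p) for each prime factor p:
φ(289) = 289 × (1 - 1/17)
φ(289) = 272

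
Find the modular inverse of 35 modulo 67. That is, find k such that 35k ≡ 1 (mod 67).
23

Using Extended Euclidean Algorithm:
gcd(35, 67) = 1
Bezout coefficients: 35 × 23 + 67 × -12 = 1
So 35 × 23 ≡ 1 (mod 67)
The inverse is 23 mod 67 = 23
Verification: 35 × 23 = 805 = 12 × 67 + 1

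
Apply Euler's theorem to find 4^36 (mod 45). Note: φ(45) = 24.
By Euler: 4^{24} ≡ 1 (mod 45) since gcd(4, 45) = 1. 36 = 1×24 + 12. So 4^{36} ≡ 4^{12} ≡ 1 (mod 45)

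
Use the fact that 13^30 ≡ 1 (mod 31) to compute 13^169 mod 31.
By Fermat: 13^{30} ≡ 1 (mod 31). 169 ≡ 19 (mod 30). So 13^{169} ≡ 13^{19} ≡ 21 (mod 31)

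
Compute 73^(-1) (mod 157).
73^(-1) ≡ 114 (mod 157). Verification: 73 × 114 = 8322 ≡ 1 (mod 157)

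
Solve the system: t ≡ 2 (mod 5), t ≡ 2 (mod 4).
M = 5 × 4 = 20. M₁ = 4, y₁ ≡ 4 (mod 5). M₂ = 5, y₂ ≡ 1 (mod 4). t = 2×4×4 + 2×5×1 ≡ 2 (mod 20)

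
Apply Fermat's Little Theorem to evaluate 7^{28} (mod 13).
9

By Fermat's Little Theorem, a^(p-1) ≡ 1 (mod p) for prime p and gcd(a, p) = 1
Here p = 13, so 7^12 ≡ 1 (mod 13)
We can reduce the exponent: 28 mod 12 = 4
So 7^28 ≡ 7^4 (mod 13)
Computing: 7^4 mod 13 = 9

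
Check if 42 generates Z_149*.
p - 1 = 148 has prime divisors 2, 37. Check 42^(148/q) mod 149 for each: 42^(148/2) = 42^74 ≡ 1, 42^(148/37) = 42^4 ≡ 129 (mod 149). Since 42^74 ≡ 1 (mod 149), the order of 42 divides 74 (in fact the order is 74) ≠ 148, so it is not a primitive root.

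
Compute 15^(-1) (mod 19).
15^(-1) ≡ 14 (mod 19). Verification: 15 × 14 = 210 ≡ 1 (mod 19)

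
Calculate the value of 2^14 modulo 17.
Using repeated squaring. 14 = 8 + 4 + 2 (binary 1110). Repeated squaring mod 17: 2^1 ≡ 2; 2^2 ≡ 2² = 4 ≡ 4; 2^4 ≡ 4² = 16 ≡ 16; 2^8 ≡ 16² = 256 ≡ 1. Multiply: 2^14 = 2^8 × 2^4 × 2^2 ≡ 1 × 16 × 4 (mod 17): 1 × 16 = 16 ≡ 16; 16 × 4 = 64 ≡ 13. So 2^14 ≡ 13 (mod 17).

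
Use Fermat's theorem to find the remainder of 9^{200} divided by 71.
20

By Fermat's Little Theorem, a^(p-1) ≡ 1 (mod p) for prime p and gcd(a, p) = 1
Here p = 71, so 9^70 ≡ 1 (mod 71)
We can reduce the exponent: 200 mod 70 = 60
So 9^200 ≡ 9^60 (mod 71)
Computing: 9^60 mod 71 = 20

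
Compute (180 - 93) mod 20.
7

(180 - 93) = 87
87 mod 20 = 7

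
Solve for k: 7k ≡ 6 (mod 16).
10

Since gcd(7, 16) = 1 divides 6, a solution exists.
Multiply both sides by the inverse of 7 mod 16:
  7^(-1) mod 16 = 7
  x ≡ 7 × 6 ≡ 42 ≡ 10 (mod 16)
Verification: 7 × 10 = 70 = 4 × 16 + 6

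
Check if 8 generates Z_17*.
p - 1 = 16 has prime divisors 2. Check 8^(16/q) mod 17 for each: 8^(16/2) = 8^8 ≡ 1 (mod 17). Since 8^8 ≡ 1 (mod 17), the order of 8 divides 8 (in fact the order is 8) ≠ 16, so it is not a primitive root.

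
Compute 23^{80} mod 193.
192

Using successive squaring:
Binary expansion of 80: 1010000
Powers of 23 mod 193 (each is the square of the previous):
  23^1 ≡ 23 (mod 193)
  23^2 ≡ 23² = 529 ≡ 143 (mod 193)
  23^4 ≡ 143² = 20449 ≡ 184 (mod 193)
  23^8 ≡ 184² = 33856 ≡ 81 (mod 193)
  23^16 ≡ 81² = 6561 ≡ 192 (mod 193)
  23^32 ≡ 192² = 36864 ≡ 1 (mod 193)
  23^64 ≡ 1² = 1 ≡ 1 (mod 193)
80 = 64 + 16, so 23^80 = 23^64 × 23^16 ≡ 1 × 192 (mod 193)
Multiplying step by step:
  1 × 192 = 192 ≡ 192 (mod 193)
Result: 23^80 ≡ 192 (mod 193)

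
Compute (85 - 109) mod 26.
2

(85 - 109) = -24
-24 mod 26 = 2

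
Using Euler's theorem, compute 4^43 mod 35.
By Euler: 4^{24} ≡ 1 (mod 35) since gcd(4, 35) = 1. 43 = 1×24 + 19. So 4^{43} ≡ 4^{19} ≡ 4 (mod 35)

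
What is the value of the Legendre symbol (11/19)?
(11/19) = 11^{9} mod 19 = 1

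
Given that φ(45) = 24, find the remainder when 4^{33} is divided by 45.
By Euler: 4^{24} ≡ 1 (mod 45) since gcd(4, 45) = 1. 33 = 1×24 + 9. So 4^{33} ≡ 4^{9} ≡ 19 (mod 45)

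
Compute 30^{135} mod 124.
92

Using successive squaring:
Binary expansion of 135: 10000111
Powers of 30 mod 124 (each is the square of the previous):
  30^1 ≡ 30 (mod 124)
  30^2 ≡ 30² = 900 ≡ 32 (mod 124)
  30^4 ≡ 32² = 1024 ≡ 32 (mod 124)
  30^8 ≡ 32² = 1024 ≡ 32 (mod 124)
  30^16 ≡ 32² = 1024 ≡ 32 (mod 124)
  30^32 ≡ 32² = 1024 ≡ 32 (mod 124)
  30^64 ≡ 32² = 1024 ≡ 32 (mod 124)
  30^128 ≡ 32² = 1024 ≡ 32 (mod 124)
135 = 128 + 4 + 2 + 1, so 30^135 = 30^128 × 30^4 × 30^2 × 30^1 ≡ 32 × 32 × 32 × 30 (mod 124)
Multiplying step by step:
  32 × 32 = 1024 ≡ 32 (mod 124)
  32 × 32 = 1024 ≡ 32 (mod 124)
  32 × 30 = 960 ≡ 92 (mod 124)
Result: 30^135 ≡ 92 (mod 124)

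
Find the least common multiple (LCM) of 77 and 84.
924

First find GCD(77, 84) using the Euclidean algorithm:
77 = 0 × 84 + 77
84 = 1 × 77 + 7
77 = 11 × 7 + 0
GCD(77, 84) = 7

LCM formula: LCM(a, b) = (a × b) / GCD(a, b)
LCM(77, 84) = (77 × 84) / 7
LCM(77, 84) = 6468 / 7
LCM(77, 84) = 924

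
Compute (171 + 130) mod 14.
7

(171 + 130) = 301
301 mod 14 = 7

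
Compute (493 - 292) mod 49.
5

(493 - 292) = 201
201 mod 49 = 5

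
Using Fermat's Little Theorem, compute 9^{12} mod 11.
4

By Fermat's Little Theorem, a^(p-1) ≡ 1 (mod p) for prime p and gcd(a, p) = 1
Here p = 11, so 9^10 ≡ 1 (mod 11)
We can reduce the exponent: 12 mod 10 = 2
So 9^12 ≡ 9^2 (mod 11)
Computing: 9^2 mod 11 = 4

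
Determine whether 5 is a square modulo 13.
By Euler's criterion: 5^{6} ≡ 12 (mod 13). Since this equals -1 (≡ 12), 5 is not a QR.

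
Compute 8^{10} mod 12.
4

Using successive squaring:
Binary expansion of 10: 1010
Powers of 8 mod 12 (each is the square of the previous):
  8^1 ≡ 8 (mod 12)
  8^2 ≡ 8² = 64 ≡ 4 (mod 12)
  8^4 ≡ 4² = 16 ≡ 4 (mod 12)
  8^8 ≡ 4² = 16 ≡ 4 (mod 12)
10 = 8 + 2, so 8^10 = 8^8 × 8^2 ≡ 4 × 4 (mod 12)
Multiplying step by step:
  4 × 4 = 16 ≡ 4 (mod 12)
Result: 8^10 ≡ 4 (mod 12)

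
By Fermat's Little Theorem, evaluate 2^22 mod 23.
By Fermat's Little Theorem, 2^{22} ≡ 1 (mod 23) since 23 is prime and gcd(2, 23) = 1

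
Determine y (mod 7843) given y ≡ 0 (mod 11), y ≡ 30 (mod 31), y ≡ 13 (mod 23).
6292

Using the Chinese Remainder Theorem:
M = product of moduli = 7843
For equation 1: M_1 = 713, 713 ≡ 9 (mod 11), inverse of 713 mod 11 is 5 (check: 9 × 5 = 45 ≡ 1 (mod 11))
For equation 2: M_2 = 253, 253 ≡ 5 (mod 31), inverse of 253 mod 31 is 25 (check: 5 × 25 = 125 ≡ 1 (mod 31))
For equation 3: M_3 = 341, 341 ≡ 19 (mod 23), inverse of 341 mod 23 is 17 (check: 19 × 17 = 323 ≡ 1 (mod 23))
Combine: y ≡ Σ r_i×M_i×(M_i⁻¹ mod m_i) = 0×713×5 + 30×253×25 + 13×341×17 = 0 + 189750 + 75361 = 265111
265111 mod 7843 = 6292
y ≡ 6292 (mod 7843)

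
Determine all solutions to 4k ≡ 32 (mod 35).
8

Since gcd(4, 35) = 1 divides 32, a solution exists.
Multiply both sides by the inverse of 4 mod 35:
  4^(-1) mod 35 = 9
  x ≡ 9 × 32 ≡ 288 ≡ 8 (mod 35)
Verification: 4 × 8 = 32 = 0 × 35 + 32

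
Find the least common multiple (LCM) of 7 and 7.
7

First find GCD(7, 7) using the Euclidean algorithm:
7 = 1 × 7 + 0
GCD(7, 7) = 7

LCM formula: LCM(a, b) = (a × b) / GCD(a, b)
LCM(7, 7) = (7 × 7) / 7
LCM(7, 7) = 49 / 7
LCM(7, 7) = 7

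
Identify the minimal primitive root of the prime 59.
p - 1 = 58 has prime divisors 2, 29. h is a primitive root mod 59 iff h^(58/q) ≢ 1 (mod 59) for each such q.
h = 2: 2^29 ≡ 58, 2^2 ≡ 4 (mod 59); none is 1, so 2 has order 58 and is a primitive root.
The smallest primitive root mod 59 is g = 2.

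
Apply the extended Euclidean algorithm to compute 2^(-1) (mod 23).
Extended GCD: 2(-11) + 23(1) = 1. So 2^(-1) ≡ 12 ≡ 12 (mod 23). Verify: 2 × 12 = 24 ≡ 1 (mod 23)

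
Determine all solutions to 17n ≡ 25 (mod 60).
5

Since gcd(17, 60) = 1 divides 25, a solution exists.
Multiply both sides by the inverse of 17 mod 60:
  17^(-1) mod 60 = 53
  x ≡ 53 × 25 ≡ 1325 ≡ 5 (mod 60)
Verification: 17 × 5 = 85 = 1 × 60 + 25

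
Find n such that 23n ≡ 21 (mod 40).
27

Since gcd(23, 40) = 1 divides 21, a solution exists.
Multiply both sides by the inverse of 23 mod 40:
  23^(-1) mod 40 = 7
  x ≡ 7 × 21 ≡ 147 ≡ 27 (mod 40)
Verification: 23 × 27 = 621 = 15 × 40 + 21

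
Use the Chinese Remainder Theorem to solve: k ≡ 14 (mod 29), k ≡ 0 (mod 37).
333

Using the Chinese Remainder Theorem:
M = product of moduli = 1073
For equation 1: M_1 = 37, 37 ≡ 8 (mod 29), inverse of 37 mod 29 is 11 (check: 8 × 11 = 88 ≡ 1 (mod 29))
For equation 2: M_2 = 29, 29 ≡ 29 (mod 37), inverse of 29 mod 37 is 23 (check: 29 × 23 = 667 ≡ 1 (mod 37))
Combine: k ≡ Σ r_i×M_i×(M_i⁻¹ mod m_i) = 14×37×11 + 0×29×23 = 5698 + 0 = 5698
5698 mod 1073 = 333
k ≡ 333 (mod 1073)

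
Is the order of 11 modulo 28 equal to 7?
No, the actual order is 6, not 7.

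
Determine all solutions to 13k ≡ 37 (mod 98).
33

Since gcd(13, 98) = 1 divides 37, a solution exists.
Multiply both sides by the inverse of 13 mod 98:
  13^(-1) mod 98 = 83
  x ≡ 83 × 37 ≡ 3071 ≡ 33 (mod 98)
Verification: 13 × 33 = 429 = 4 × 98 + 37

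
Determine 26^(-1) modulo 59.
26^(-1) ≡ 25 (mod 59). Verification: 26 × 25 = 650 ≡ 1 (mod 59)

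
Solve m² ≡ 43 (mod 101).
The square roots of 43 mod 101 are 12 and 89. Verify: 12² = 144 ≡ 43 (mod 101)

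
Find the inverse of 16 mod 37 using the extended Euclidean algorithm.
Extended GCD: 16(7) + 37(-3) = 1. So 16^(-1) ≡ 7 ≡ 7 (mod 37). Verify: 16 × 7 = 112 ≡ 1 (mod 37)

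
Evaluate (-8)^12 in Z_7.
Using Fermat: (-8)^{6} ≡ 1 (mod 7). 12 ≡ 0 (mod 6). So (-8)^{12} ≡ (-8)^{0} ≡ 1 (mod 7)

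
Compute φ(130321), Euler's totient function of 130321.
123462

Prime factorization: 130321 = 19^4
Using the formula φ(n) = n × Π(1 - 1/p) for each prime factor p:
φ(130321) = 130321 × (1 - 1/19)
φ(130321) = 123462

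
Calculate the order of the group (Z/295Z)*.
232

Prime factorization: 295 = 5 × 59
Using the formula φ(n) = n × Π(1 - 1/p) for each prime factor p:
φ(295) = 295 × (1 - 1/5) × (1 - 1/59)
φ(295) = 232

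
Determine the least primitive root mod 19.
p - 1 = 18 has prime divisors 2, 3. h is a primitive root mod 19 iff h^(18/q) ≢ 1 (mod 19) for each such q.
h = 2: 2^9 ≡ 18, 2^6 ≡ 7 (mod 19); none is 1, so 2 has order 18 and is a primitive root.
The smallest primitive root mod 19 is g = 2.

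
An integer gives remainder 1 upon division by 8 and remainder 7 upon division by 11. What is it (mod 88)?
M = 8 × 11 = 88. M₁ = 11, y₁ ≡ 3 (mod 8). M₂ = 8, y₂ ≡ 7 (mod 11). n = 1×11×3 + 7×8×7 ≡ 73 (mod 88). The smallest positive such number is 73.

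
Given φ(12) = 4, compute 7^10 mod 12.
By Euler: 7^{4} ≡ 1 (mod 12) since gcd(7, 12) = 1. 10 = 2×4 + 2. So 7^{10} ≡ 7^{2} ≡ 1 (mod 12)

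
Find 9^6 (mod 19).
6 = 4 + 2 (binary 110). Repeated squaring mod 19: 9^1 ≡ 9; 9^2 ≡ 9² = 81 ≡ 5; 9^4 ≡ 5² = 25 ≡ 6. Multiply: 9^6 = 9^4 × 9^2 ≡ 6 × 5 (mod 19): 6 × 5 = 30 ≡ 11. So 9^6 ≡ 11 (mod 19).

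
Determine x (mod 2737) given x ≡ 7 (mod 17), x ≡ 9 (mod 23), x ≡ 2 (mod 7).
653

Using the Chinese Remainder Theorem:
M = product of moduli = 2737
For equation 1: M_1 = 161, 161 ≡ 8 (mod 17), inverse of 161 mod 17 is 15 (check: 8 × 15 = 120 ≡ 1 (mod 17))
For equation 2: M_2 = 119, 119 ≡ 4 (mod 23), inverse of 119 mod 23 is 6 (check: 4 × 6 = 24 ≡ 1 (mod 23))
For equation 3: M_3 = 391, 391 ≡ 6 (mod 7), inverse of 391 mod 7 is 6 (check: 6 × 6 = 36 ≡ 1 (mod 7))
Combine: x ≡ Σ r_i×M_i×(M_i⁻¹ mod m_i) = 7×161×15 + 9×119×6 + 2×391×6 = 16905 + 6426 + 4692 = 28023
28023 mod 2737 = 653
x ≡ 653 (mod 2737)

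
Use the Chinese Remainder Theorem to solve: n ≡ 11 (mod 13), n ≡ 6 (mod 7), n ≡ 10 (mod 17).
622

Using the Chinese Remainder Theorem:
M = product of moduli = 1547
For equation 1: M_1 = 119, 119 ≡ 2 (mod 13), inverse of 119 mod 13 is 7 (check: 2 × 7 = 14 ≡ 1 (mod 13))
For equation 2: M_2 = 221, 221 ≡ 4 (mod 7), inverse of 221 mod 7 is 2 (check: 4 × 2 = 8 ≡ 1 (mod 7))
For equation 3: M_3 = 91, 91 ≡ 6 (mod 17), inverse of 91 mod 17 is 3 (check: 6 × 3 = 18 ≡ 1 (mod 17))
Combine: n ≡ Σ r_i×M_i×(M_i⁻¹ mod m_i) = 11×119×7 + 6×221×2 + 10×91×3 = 9163 + 2652 + 2730 = 14545
14545 mod 1547 = 622
n ≡ 622 (mod 1547)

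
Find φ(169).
156

Prime factorization: 169 = 13^2
Using the formula φ(n) = n × Π(1 - 1/p) for each prime factor p:
φ(169) = 169 × (1 - 1/13)
φ(169) = 156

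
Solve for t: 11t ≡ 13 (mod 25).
8

Since gcd(11, 25) = 1 divides 13, a solution exists.
Multiply both sides by the inverse of 11 mod 25:
  11^(-1) mod 25 = 16
  x ≡ 16 × 13 ≡ 208 ≡ 8 (mod 25)
Verification: 11 × 8 = 88 = 3 × 25 + 13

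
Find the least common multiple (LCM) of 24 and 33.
264

First find GCD(24, 33) using the Euclidean algorithm:
24 = 0 × 33 + 24
33 = 1 × 24 + 9
24 = 2 × 9 + 6
9 = 1 × 6 + 3
6 = 2 × 3 + 0
GCD(24, 33) = 3

LCM formula: LCM(a, b) = (a × b) / GCD(a, b)
LCM(24, 33) = (24 × 33) / 3
LCM(24, 33) = 792 / 3
LCM(24, 33) = 264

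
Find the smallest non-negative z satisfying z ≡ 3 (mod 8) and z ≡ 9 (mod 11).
M = 8 × 11 = 88. M₁ = 11, y₁ ≡ 3 (mod 8). M₂ = 8, y₂ ≡ 7 (mod 11). z = 3×11×3 + 9×8×7 ≡ 75 (mod 88)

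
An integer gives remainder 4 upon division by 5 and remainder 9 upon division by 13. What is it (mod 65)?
M = 5 × 13 = 65. M₁ = 13, y₁ ≡ 2 (mod 5). M₂ = 5, y₂ ≡ 8 (mod 13). r = 4×13×2 + 9×5×8 ≡ 9 (mod 65). The smallest positive such number is 9.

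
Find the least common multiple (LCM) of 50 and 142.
3550

First find GCD(50, 142) using the Euclidean algorithm:
50 = 0 × 142 + 50
142 = 2 × 50 + 42
50 = 1 × 42 + 8
42 = 5 × 8 + 2
8 = 4 × 2 + 0
GCD(50, 142) = 2

LCM formula: LCM(a, b) = (a × b) / GCD(a, b)
LCM(50, 142) = (50 × 142) / 2
LCM(50, 142) = 7100 / 2
LCM(50, 142) = 3550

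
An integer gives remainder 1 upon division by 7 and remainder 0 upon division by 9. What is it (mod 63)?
M = 7 × 9 = 63. M₁ = 9, y₁ ≡ 4 (mod 7). M₂ = 7, y₂ ≡ 4 (mod 9). z = 1×9×4 + 0×7×4 ≡ 36 (mod 63). The smallest positive such number is 36.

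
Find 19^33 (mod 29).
Using Fermat: 19^{28} ≡ 1 (mod 29). 33 ≡ 5 (mod 28). So 19^{33} ≡ 19^{5} ≡ 21 (mod 29)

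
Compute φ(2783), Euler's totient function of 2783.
2420

Prime factorization: 2783 = 11^2 × 23
Using the formula φ(n) = n × Π(1 - 1/p) for each prime factor p:
φ(2783) = 2783 × (1 - 1/11) × (1 - 1/23)
φ(2783) = 2420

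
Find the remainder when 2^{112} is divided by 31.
By Fermat: 2^{30} ≡ 1 (mod 31). 112 = 3×30 + 22. So 2^{112} ≡ 2^{22} ≡ 4 (mod 31)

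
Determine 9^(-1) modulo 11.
9^(-1) ≡ 5 (mod 11). Verification: 9 × 5 = 45 ≡ 1 (mod 11)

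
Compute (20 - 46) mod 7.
2

(20 - 46) = -26
-26 mod 7 = 2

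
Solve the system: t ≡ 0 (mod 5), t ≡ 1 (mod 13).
M = 5 × 13 = 65. M₁ = 13, y₁ ≡ 2 (mod 5). M₂ = 5, y₂ ≡ 8 (mod 13). t = 0×13×2 + 1×5×8 ≡ 40 (mod 65)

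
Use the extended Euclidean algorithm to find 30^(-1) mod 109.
Extended GCD: 30(40) + 109(-11) = 1. So 30^(-1) ≡ 40 ≡ 40 (mod 109). Verify: 30 × 40 = 1200 ≡ 1 (mod 109)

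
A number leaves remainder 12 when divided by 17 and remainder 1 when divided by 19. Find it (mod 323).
M = 17 × 19 = 323. M₁ = 19, y₁ ≡ 9 (mod 17). M₂ = 17, y₂ ≡ 9 (mod 19). z = 12×19×9 + 1×17×9 ≡ 267 (mod 323)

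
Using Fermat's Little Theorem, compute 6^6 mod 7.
By Fermat's Little Theorem, 6^{6} ≡ 1 (mod 7) since 7 is prime and gcd(6, 7) = 1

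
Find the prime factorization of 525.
3 × 5^2 × 7

Divide by primes starting from smallest:
525 ÷ 3 = 175
175 ÷ 5 = 35
35 ÷ 5 = 7
7 ÷ 7 = 1

525 = 3 × 5^2 × 7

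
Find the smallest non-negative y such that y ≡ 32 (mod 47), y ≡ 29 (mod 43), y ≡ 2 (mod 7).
10607

Using the Chinese Remainder Theorem:
M = product of moduli = 14147
For equation 1: M_1 = 301, 301 ≡ 19 (mod 47), inverse of 301 mod 47 is 5 (check: 19 × 5 = 95 ≡ 1 (mod 47))
For equation 2: M_2 = 329, 329 ≡ 28 (mod 43), inverse of 329 mod 43 is 20 (check: 28 × 20 = 560 ≡ 1 (mod 43))
For equation 3: M_3 = 2021, 2021 ≡ 5 (mod 7), inverse of 2021 mod 7 is 3 (check: 5 × 3 = 15 ≡ 1 (mod 7))
Combine: y ≡ Σ r_i×M_i×(M_i⁻¹ mod m_i) = 32×301×5 + 29×329×20 + 2×2021×3 = 48160 + 190820 + 12126 = 251106
251106 mod 14147 = 10607
y ≡ 10607 (mod 14147)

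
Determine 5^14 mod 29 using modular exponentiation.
Using repeated squaring. 14 = 8 + 4 + 2 (binary 1110). Repeated squaring mod 29: 5^1 ≡ 5; 5^2 ≡ 5² = 25 ≡ 25; 5^4 ≡ 25² = 625 ≡ 16; 5^8 ≡ 16² = 256 ≡ 24. Multiply: 5^14 = 5^8 × 5^4 × 5^2 ≡ 24 × 16 × 25 (mod 29): 24 × 16 = 384 ≡ 7; 7 × 25 = 175 ≡ 1. So 5^14 ≡ 1 (mod 29).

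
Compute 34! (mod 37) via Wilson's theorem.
(36)! = (34)! × (35) × (36) ≡ -1 (mod 37). So (34)! ≡ -1 × [(36)(35)]^(-1) ≡ 18 (mod 37)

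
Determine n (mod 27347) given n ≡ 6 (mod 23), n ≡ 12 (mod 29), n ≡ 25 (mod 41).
9988

Using the Chinese Remainder Theorem:
M = product of moduli = 27347
For equation 1: M_1 = 1189, 1189 ≡ 16 (mod 23), inverse of 1189 mod 23 is 13 (check: 16 × 13 = 208 ≡ 1 (mod 23))
For equation 2: M_2 = 943, 943 ≡ 15 (mod 29), inverse of 943 mod 29 is 2 (check: 15 × 2 = 30 ≡ 1 (mod 29))
For equation 3: M_3 = 667, 667 ≡ 11 (mod 41), inverse of 667 mod 41 is 15 (check: 11 × 15 = 165 ≡ 1 (mod 41))
Combine: n ≡ Σ r_i×M_i×(M_i⁻¹ mod m_i) = 6×1189×13 + 12×943×2 + 25×667×15 = 92742 + 22632 + 250125 = 365499
365499 mod 27347 = 9988
n ≡ 9988 (mod 27347)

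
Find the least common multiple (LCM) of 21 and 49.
147

First find GCD(21, 49) using the Euclidean algorithm:
21 = 0 × 49 + 21
49 = 2 × 21 + 7
21 = 3 × 7 + 0
GCD(21, 49) = 7

LCM formula: LCM(a, b) = (a × b) / GCD(a, b)
LCM(21, 49) = (21 × 49) / 7
LCM(21, 49) = 1029 / 7
LCM(21, 49) = 147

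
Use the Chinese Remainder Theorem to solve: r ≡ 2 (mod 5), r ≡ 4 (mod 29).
M = 5 × 29 = 145. M₁ = 29, y₁ ≡ 4 (mod 5). M₂ = 5, y₂ ≡ 6 (mod 29). r = 2×29×4 + 4×5×6 ≡ 62 (mod 145)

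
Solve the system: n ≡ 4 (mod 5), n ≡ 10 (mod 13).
M = 5 × 13 = 65. M₁ = 13, y₁ ≡ 2 (mod 5). M₂ = 5, y₂ ≡ 8 (mod 13). n = 4×13×2 + 10×5×8 ≡ 49 (mod 65)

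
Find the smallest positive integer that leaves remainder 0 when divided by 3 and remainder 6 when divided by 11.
M = 3 × 11 = 33. M₁ = 11, y₁ ≡ 2 (mod 3). M₂ = 3, y₂ ≡ 4 (mod 11). t = 0×11×2 + 6×3×4 ≡ 6 (mod 33). The smallest positive such number is 6.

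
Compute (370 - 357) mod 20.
13

(370 - 357) = 13
13 mod 20 = 13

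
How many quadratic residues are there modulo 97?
For prime 97, there are (p-1)/2 = (97-1)/2 = 48 quadratic residues (excluding 0).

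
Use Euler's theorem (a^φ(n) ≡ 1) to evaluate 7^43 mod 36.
By Euler: 7^{12} ≡ 1 (mod 36) since gcd(7, 36) = 1. 43 = 3×12 + 7. So 7^{43} ≡ 7^{7} ≡ 7 (mod 36)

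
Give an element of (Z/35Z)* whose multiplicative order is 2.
6 has order 2 mod 35 since 6^{2} ≡ 1 (mod 35) and no smaller power works.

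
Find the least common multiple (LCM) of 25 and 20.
100

First find GCD(25, 20) using the Euclidean algorithm:
25 = 1 × 20 + 5
20 = 4 × 5 + 0
GCD(25, 20) = 5

LCM formula: LCM(a, b) = (a × b) / GCD(a, b)
LCM(25, 20) = (25 × 20) / 5
LCM(25, 20) = 500 / 5
LCM(25, 20) = 100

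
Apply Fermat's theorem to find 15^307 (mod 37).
By Fermat: 15^{36} ≡ 1 (mod 37). 307 ≡ 19 (mod 36). So 15^{307} ≡ 15^{19} ≡ 22 (mod 37)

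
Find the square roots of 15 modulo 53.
The square roots of 15 mod 53 are 42 and 11. Verify: 42² = 1764 ≡ 15 (mod 53)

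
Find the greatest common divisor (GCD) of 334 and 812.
2

Using the Euclidean algorithm:
334 = 0 × 812 + 334
812 = 2 × 334 + 144
334 = 2 × 144 + 46
144 = 3 × 46 + 6
46 = 7 × 6 + 4
6 = 1 × 4 + 2
4 = 2 × 2 + 0

GCD(334, 812) = 2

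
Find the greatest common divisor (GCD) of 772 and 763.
1

Using the Euclidean algorithm:
772 = 1 × 763 + 9
763 = 84 × 9 + 7
9 = 1 × 7 + 2
7 = 3 × 2 + 1
2 = 2 × 1 + 0

GCD(772, 763) = 1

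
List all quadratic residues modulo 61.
QRs mod 61: {1, 3, 4, 5, 9, 12, 13, 14, 15, 16, 19, 20, 22, 25, 27, 34, 36, 39, 41, 42, 45, 46, 47, 48, 49, 52, 56, 57, 58, 60}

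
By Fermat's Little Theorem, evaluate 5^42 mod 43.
By Fermat's Little Theorem, 5^{42} ≡ 1 (mod 43) since 43 is prime and gcd(5, 43) = 1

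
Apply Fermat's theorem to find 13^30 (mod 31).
By Fermat's Little Theorem, 13^{30} ≡ 1 (mod 31) since 31 is prime and gcd(13, 31) = 1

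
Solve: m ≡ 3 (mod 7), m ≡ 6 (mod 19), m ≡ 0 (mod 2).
M = 7 × 19 × 2 = 266. M₁ = 38, y₁ ≡ 5 (mod 7). M₂ = 14, y₂ ≡ 15 (mod 19). M₃ = 133, y₃ ≡ 1 (mod 2). m = 3×38×5 + 6×14×15 + 0×133×1 ≡ 234 (mod 266)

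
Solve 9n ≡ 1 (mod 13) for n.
3

Using Extended Euclidean Algorithm:
gcd(9, 13) = 1
Bezout coefficients: 9 × 3 + 13 × -2 = 1
So 9 × 3 ≡ 1 (mod 13)
The inverse is 3 mod 13 = 3
Verification: 9 × 3 = 27 = 2 × 13 + 1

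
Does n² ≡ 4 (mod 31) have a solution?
By Euler's criterion: 4^{15} ≡ 1 (mod 31). Since this equals 1, 4 is a QR.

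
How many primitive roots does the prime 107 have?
Number of primitive roots mod 107 = φ(106) = 52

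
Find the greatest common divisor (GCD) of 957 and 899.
29

Using the Euclidean algorithm:
957 = 1 × 899 + 58
899 = 15 × 58 + 29
58 = 2 × 29 + 0

GCD(957, 899) = 29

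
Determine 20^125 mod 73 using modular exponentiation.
Using Fermat: 20^{72} ≡ 1 (mod 73). 125 ≡ 53 (mod 72). So 20^{125} ≡ 20^{53} ≡ 68 (mod 73)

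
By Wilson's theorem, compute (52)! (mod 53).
By Wilson's theorem, (52)! ≡ -1 ≡ 52 (mod 53)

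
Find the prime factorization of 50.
2 × 5^2

Divide by primes starting from smallest:
50 ÷ 2 = 25
25 ÷ 5 = 5
5 ÷ 5 = 1

50 = 2 × 5^2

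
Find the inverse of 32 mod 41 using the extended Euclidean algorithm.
Extended GCD: 32(9) + 41(-7) = 1. So 32^(-1) ≡ 9 ≡ 9 (mod 41). Verify: 32 × 9 = 288 ≡ 1 (mod 41)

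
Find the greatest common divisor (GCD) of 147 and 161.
7

Using the Euclidean algorithm:
147 = 0 × 161 + 147
161 = 1 × 147 + 14
147 = 10 × 14 + 7
14 = 2 × 7 + 0

GCD(147, 161) = 7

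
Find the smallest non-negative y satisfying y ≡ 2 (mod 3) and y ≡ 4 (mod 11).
M = 3 × 11 = 33. M₁ = 11, y₁ ≡ 2 (mod 3). M₂ = 3, y₂ ≡ 4 (mod 11). y = 2×11×2 + 4×3×4 ≡ 26 (mod 33)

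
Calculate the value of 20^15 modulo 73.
Using repeated squaring. 15 = 8 + 4 + 2 + 1 (binary 1111). Repeated squaring mod 73: 20^1 ≡ 20; 20^2 ≡ 20² = 400 ≡ 35; 20^4 ≡ 35² = 1225 ≡ 57; 20^8 ≡ 57² = 3249 ≡ 37. Multiply: 20^15 = 20^8 × 20^4 × 20^2 × 20^1 ≡ 37 × 57 × 35 × 20 (mod 73): 37 × 57 = 2109 ≡ 65; 65 × 35 = 2275 ≡ 12; 12 × 20 = 240 ≡ 21. So 20^15 ≡ 21 (mod 73).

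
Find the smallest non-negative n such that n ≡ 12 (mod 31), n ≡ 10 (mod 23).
539

Using the Chinese Remainder Theorem:
M = product of moduli = 713
For equation 1: M_1 = 23, 23 ≡ 23 (mod 31), inverse of 23 mod 31 is 27 (check: 23 × 27 = 621 ≡ 1 (mod 31))
For equation 2: M_2 = 31, 31 ≡ 8 (mod 23), inverse of 31 mod 23 is 3 (check: 8 × 3 = 24 ≡ 1 (mod 23))
Combine: n ≡ Σ r_i×M_i×(M_i⁻¹ mod m_i) = 12×23×27 + 10×31×3 = 7452 + 930 = 8382
8382 mod 713 = 539
n ≡ 539 (mod 713)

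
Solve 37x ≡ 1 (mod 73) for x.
2

Using Extended Euclidean Algorithm:
gcd(37, 73) = 1
Bezout coefficients: 37 × 2 + 73 × -1 = 1
So 37 × 2 ≡ 1 (mod 73)
The inverse is 2 mod 73 = 2
Verification: 37 × 2 = 74 = 1 × 73 + 1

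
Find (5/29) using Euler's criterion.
(5/29) = 5^{14} mod 29 = 1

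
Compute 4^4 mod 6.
4 = 4 (binary 100). Repeated squaring mod 6: 4^1 ≡ 4; 4^2 ≡ 4² = 16 ≡ 4; 4^4 ≡ 4² = 16 ≡ 4. So 4^4 ≡ 4 (mod 6).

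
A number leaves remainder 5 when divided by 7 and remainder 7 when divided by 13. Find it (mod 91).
M = 7 × 13 = 91. M₁ = 13, y₁ ≡ 6 (mod 7). M₂ = 7, y₂ ≡ 2 (mod 13). m = 5×13×6 + 7×7×2 ≡ 33 (mod 91)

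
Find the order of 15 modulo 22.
Powers of 15 mod 22: 15^1≡15, 15^2≡5, 15^3≡9, 15^4≡3, 15^5≡1. Order = 5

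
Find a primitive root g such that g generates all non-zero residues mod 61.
p - 1 = 60 has prime divisors 2, 3, 5. h is a primitive root mod 61 iff h^(60/q) ≢ 1 (mod 61) for each such q.
h = 2: 2^30 ≡ 60, 2^20 ≡ 47, 2^12 ≡ 9 (mod 61); none is 1, so 2 has order 60 and is a primitive root.
The smallest primitive root mod 61 is g = 2.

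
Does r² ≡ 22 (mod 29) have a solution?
By Euler's criterion: 22^{14} ≡ 1 (mod 29). Since this equals 1, 22 is a QR.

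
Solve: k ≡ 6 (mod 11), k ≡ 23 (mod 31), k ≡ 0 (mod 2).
M = 11 × 31 × 2 = 682. M₁ = 62, y₁ ≡ 8 (mod 11). M₂ = 22, y₂ ≡ 24 (mod 31). M₃ = 341, y₃ ≡ 1 (mod 2). k = 6×62×8 + 23×22×24 + 0×341×1 ≡ 116 (mod 682)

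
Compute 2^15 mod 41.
Using repeated squaring. 15 = 8 + 4 + 2 + 1 (binary 1111). Repeated squaring mod 41: 2^1 ≡ 2; 2^2 ≡ 2² = 4 ≡ 4; 2^4 ≡ 4² = 16 ≡ 16; 2^8 ≡ 16² = 256 ≡ 10. Multiply: 2^15 = 2^8 × 2^4 × 2^2 × 2^1 ≡ 10 × 16 × 4 × 2 (mod 41): 10 × 16 = 160 ≡ 37; 37 × 4 = 148 ≡ 25; 25 × 2 = 50 ≡ 9. So 2^15 ≡ 9 (mod 41).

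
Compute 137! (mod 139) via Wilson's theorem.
(138)! = (137)! × (138) ≡ -1 (mod 139). So (137)! ≡ -1 × (138)^(-1) ≡ (-1)×(-1) = 1 (mod 139)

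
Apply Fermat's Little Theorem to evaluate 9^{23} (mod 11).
3

By Fermat's Little Theorem, a^(p-1) ≡ 1 (mod p) for prime p and gcd(a, p) = 1
Here p = 11, so 9^10 ≡ 1 (mod 11)
We can reduce the exponent: 23 mod 10 = 3
So 9^23 ≡ 9^3 (mod 11)
Computing: 9^3 mod 11 = 3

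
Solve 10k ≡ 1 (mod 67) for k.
47

Using Extended Euclidean Algorithm:
gcd(10, 67) = 1
Bezout coefficients: 10 × -20 + 67 × 3 = 1
So 10 × -20 ≡ 1 (mod 67)
The inverse is -20 mod 67 = 47
Verification: 10 × 47 = 470 = 7 × 67 + 1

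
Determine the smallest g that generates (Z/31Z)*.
3

A primitive root g modulo p has order p-1 = 30
Prime divisors of 30: [2, 3, 5]
g is a primitive root iff g^(30/q) ≢ 1 (mod 31) for each prime divisor q
Testing small values:
  g = 2: 2^15 ≡ 1, 2^10 ≡ 1, 2^6 ≡ 2 (mod 31) → 2^15 ≡ 1, not primitive root
  g = 3: 3^15 ≡ 30, 3^10 ≡ 25, 3^6 ≡ 16 (mod 31) → none is 1, primitive root!
The smallest primitive root is 3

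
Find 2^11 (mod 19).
Using repeated squaring. 11 = 8 + 2 + 1 (binary 1011). Repeated squaring mod 19: 2^1 ≡ 2; 2^2 ≡ 2² = 4 ≡ 4; 2^4 ≡ 4² = 16 ≡ 16; 2^8 ≡ 16² = 256 ≡ 9. Multiply: 2^11 = 2^8 × 2^2 × 2^1 ≡ 9 × 4 × 2 (mod 19): 9 × 4 = 36 ≡ 17; 17 × 2 = 34 ≡ 15. So 2^11 ≡ 15 (mod 19).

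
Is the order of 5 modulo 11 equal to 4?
No, the actual order is 5, not 4.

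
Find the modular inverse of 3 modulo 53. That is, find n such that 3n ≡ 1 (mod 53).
18

Using Extended Euclidean Algorithm:
gcd(3, 53) = 1
Bezout coefficients: 3 × 18 + 53 × -1 = 1
So 3 × 18 ≡ 1 (mod 53)
The inverse is 18 mod 53 = 18
Verification: 3 × 18 = 54 = 1 × 53 + 1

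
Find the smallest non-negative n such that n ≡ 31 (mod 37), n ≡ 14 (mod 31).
882

Using the Chinese Remainder Theorem:
M = product of moduli = 1147
For equation 1: M_1 = 31, 31 ≡ 31 (mod 37), inverse of 31 mod 37 is 6 (check: 31 × 6 = 186 ≡ 1 (mod 37))
For equation 2: M_2 = 37, 37 ≡ 6 (mod 31), inverse of 37 mod 31 is 26 (check: 6 × 26 = 156 ≡ 1 (mod 31))
Combine: n ≡ Σ r_i×M_i×(M_i⁻¹ mod m_i) = 31×31×6 + 14×37×26 = 5766 + 13468 = 19234
19234 mod 1147 = 882
n ≡ 882 (mod 1147)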